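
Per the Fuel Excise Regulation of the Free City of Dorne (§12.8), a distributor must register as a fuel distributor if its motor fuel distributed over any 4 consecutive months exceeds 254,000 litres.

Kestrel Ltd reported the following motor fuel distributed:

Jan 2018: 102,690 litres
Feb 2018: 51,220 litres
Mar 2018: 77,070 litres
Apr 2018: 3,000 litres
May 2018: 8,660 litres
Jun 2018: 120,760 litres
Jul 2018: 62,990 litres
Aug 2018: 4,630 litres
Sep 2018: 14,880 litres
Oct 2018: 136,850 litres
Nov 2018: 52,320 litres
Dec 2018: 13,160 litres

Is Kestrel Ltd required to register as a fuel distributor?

No

Jan 2018–Apr 2018: 102,690 litres + 51,220 litres + 77,070 litres + 3,000 litres = 233,980 litres (under)
Feb 2018–May 2018: 51,220 litres + 77,070 litres + 3,000 litres + 8,660 litres = 139,950 litres (under)
Mar 2018–Jun 2018: 77,070 litres + 3,000 litres + 8,660 litres + 120,760 litres = 209,490 litres (under)
Apr 2018–Jul 2018: 3,000 litres + 8,660 litres + 120,760 litres + 62,990 litres = 195,410 litres (under)
May 2018–Aug 2018: 8,660 litres + 120,760 litres + 62,990 litres + 4,630 litres = 197,040 litres (under)
Jun 2018–Sep 2018: 120,760 litres + 62,990 litres + 4,630 litres + 14,880 litres = 203,260 litres (under)
Jul 2018–Oct 2018: 62,990 litres + 4,630 litres + 14,880 litres + 136,850 litres = 219,350 litres (under)
Aug 2018–Nov 2018: 4,630 litres + 14,880 litres + 136,850 litres + 52,320 litres = 208,680 litres (under)
Sep 2018–Dec 2018: 14,880 litres + 136,850 litres + 52,320 litres + 13,160 litres = 217,210 litres (under)
No window exceeds 254,000 litres.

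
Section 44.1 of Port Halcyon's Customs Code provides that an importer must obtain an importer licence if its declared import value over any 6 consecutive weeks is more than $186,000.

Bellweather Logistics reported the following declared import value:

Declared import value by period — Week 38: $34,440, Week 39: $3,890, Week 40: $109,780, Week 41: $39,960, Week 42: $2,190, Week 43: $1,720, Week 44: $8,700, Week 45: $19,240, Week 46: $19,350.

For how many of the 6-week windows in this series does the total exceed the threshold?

Week 38–Week 43: $34,440 + $3,890 + $109,780 + $39,960 + $2,190 + $1,720 = $191,980 (over)
Week 39–Week 44: $3,890 + $109,780 + $39,960 + $2,190 + $1,720 + $8,700 = $166,240 (under)
Week 40–Week 45: $109,780 + $39,960 + $2,190 + $1,720 + $8,700 + $19,240 = $181,590 (under)
Week 41–Week 46: $39,960 + $2,190 + $1,720 + $8,700 + $19,240 + $19,350 = $91,160 (under)
1 window exceeds the threshold.

1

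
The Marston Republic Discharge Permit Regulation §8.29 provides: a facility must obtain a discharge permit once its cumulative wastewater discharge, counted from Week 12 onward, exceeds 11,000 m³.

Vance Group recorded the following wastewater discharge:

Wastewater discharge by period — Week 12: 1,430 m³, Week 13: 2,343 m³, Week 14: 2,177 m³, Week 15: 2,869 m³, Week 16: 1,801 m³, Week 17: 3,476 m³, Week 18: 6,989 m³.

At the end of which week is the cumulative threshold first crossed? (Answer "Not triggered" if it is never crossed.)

Through Week 12: 1,430 m³
Through Week 13: 3,773 m³
Through Week 14: 5,950 m³
Through Week 15: 8,819 m³
Through Week 16: 10,620 m³
Through Week 17: 14,096 m³ ← exceeds threshold

Week 17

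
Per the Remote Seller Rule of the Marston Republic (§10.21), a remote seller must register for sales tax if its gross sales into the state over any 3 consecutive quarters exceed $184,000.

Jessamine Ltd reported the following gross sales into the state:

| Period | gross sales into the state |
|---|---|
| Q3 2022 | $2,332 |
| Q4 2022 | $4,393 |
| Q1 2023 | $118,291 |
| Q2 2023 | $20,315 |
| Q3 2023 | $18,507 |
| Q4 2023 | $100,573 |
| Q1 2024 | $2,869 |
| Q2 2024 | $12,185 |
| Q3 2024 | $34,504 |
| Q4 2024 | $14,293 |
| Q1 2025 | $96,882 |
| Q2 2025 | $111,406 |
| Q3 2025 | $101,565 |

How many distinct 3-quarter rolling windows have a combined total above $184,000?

Q3 2022–Q1 2023: $2,332 + $4,393 + $118,291 = $125,016 (under)
Q4 2022–Q2 2023: $4,393 + $118,291 + $20,315 = $142,999 (under)
Q1 2023–Q3 2023: $118,291 + $20,315 + $18,507 = $157,113 (under)
Q2 2023–Q4 2023: $20,315 + $18,507 + $100,573 = $139,395 (under)
Q3 2023–Q1 2024: $18,507 + $100,573 + $2,869 = $121,949 (under)
Q4 2023–Q2 2024: $100,573 + $2,869 + $12,185 = $115,627 (under)
Q1 2024–Q3 2024: $2,869 + $12,185 + $34,504 = $49,558 (under)
Q2 2024–Q4 2024: $12,185 + $34,504 + $14,293 = $60,982 (under)
Q3 2024–Q1 2025: $34,504 + $14,293 + $96,882 = $145,679 (under)
Q4 2024–Q2 2025: $14,293 + $96,882 + $111,406 = $222,581 (over)
Q1 2025–Q3 2025: $96,882 + $111,406 + $101,565 = $309,853 (over)
2 windows exceed the threshold.

2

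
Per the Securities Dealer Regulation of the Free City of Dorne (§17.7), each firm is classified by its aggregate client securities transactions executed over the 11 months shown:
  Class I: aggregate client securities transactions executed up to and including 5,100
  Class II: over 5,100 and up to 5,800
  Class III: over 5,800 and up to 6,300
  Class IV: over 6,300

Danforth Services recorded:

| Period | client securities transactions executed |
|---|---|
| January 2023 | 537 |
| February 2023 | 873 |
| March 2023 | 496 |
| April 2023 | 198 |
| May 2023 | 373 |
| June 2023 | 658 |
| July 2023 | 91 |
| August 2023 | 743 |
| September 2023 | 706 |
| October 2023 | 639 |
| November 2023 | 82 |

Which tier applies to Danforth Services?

Class II

Aggregate client securities transactions executed: 537 + 873 + 496 + 198 + 373 + 658 + 91 + 743 + 706 + 639 + 82 = 5,396.
5,100 < 5,396 ≤ 5,800, so Class II applies.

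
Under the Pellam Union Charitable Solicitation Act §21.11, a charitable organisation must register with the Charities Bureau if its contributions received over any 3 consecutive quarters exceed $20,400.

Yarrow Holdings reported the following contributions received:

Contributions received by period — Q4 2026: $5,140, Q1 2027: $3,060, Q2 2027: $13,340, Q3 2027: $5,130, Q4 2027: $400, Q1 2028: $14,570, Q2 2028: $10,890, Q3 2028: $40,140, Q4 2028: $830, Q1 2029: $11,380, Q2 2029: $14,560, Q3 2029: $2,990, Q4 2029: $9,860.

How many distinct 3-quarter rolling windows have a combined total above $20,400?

Q4 2026–Q2 2027: $5,140 + $3,060 + $13,340 = $21,540 (over)
Q1 2027–Q3 2027: $3,060 + $13,340 + $5,130 = $21,530 (over)
Q2 2027–Q4 2027: $13,340 + $5,130 + $400 = $18,870 (under)
Q3 2027–Q1 2028: $5,130 + $400 + $14,570 = $20,100 (under)
Q4 2027–Q2 2028: $400 + $14,570 + $10,890 = $25,860 (over)
Q1 2028–Q3 2028: $14,570 + $10,890 + $40,140 = $65,600 (over)
Q2 2028–Q4 2028: $10,890 + $40,140 + $830 = $51,860 (over)
Q3 2028–Q1 2029: $40,140 + $830 + $11,380 = $52,350 (over)
Q4 2028–Q2 2029: $830 + $11,380 + $14,560 = $26,770 (over)
Q1 2029–Q3 2029: $11,380 + $14,560 + $2,990 = $28,930 (over)
Q2 2029–Q4 2029: $14,560 + $2,990 + $9,860 = $27,410 (over)
9 windows exceed the threshold.

9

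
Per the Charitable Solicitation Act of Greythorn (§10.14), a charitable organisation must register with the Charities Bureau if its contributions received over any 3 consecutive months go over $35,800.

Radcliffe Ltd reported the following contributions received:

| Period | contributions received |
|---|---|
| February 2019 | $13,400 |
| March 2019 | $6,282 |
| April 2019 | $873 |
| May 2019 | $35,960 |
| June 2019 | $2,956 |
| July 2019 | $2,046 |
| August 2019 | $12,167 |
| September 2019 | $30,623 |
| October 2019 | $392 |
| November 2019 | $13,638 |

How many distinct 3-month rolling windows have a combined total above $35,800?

6

February 2019–April 2019: $13,400 + $6,282 + $873 = $20,555 (under)
March 2019–May 2019: $6,282 + $873 + $35,960 = $43,115 (over)
April 2019–June 2019: $873 + $35,960 + $2,956 = $39,789 (over)
May 2019–July 2019: $35,960 + $2,956 + $2,046 = $40,962 (over)
June 2019–August 2019: $2,956 + $2,046 + $12,167 = $17,169 (under)
July 2019–September 2019: $2,046 + $12,167 + $30,623 = $44,836 (over)
August 2019–October 2019: $12,167 + $30,623 + $392 = $43,182 (over)
September 2019–November 2019: $30,623 + $392 + $13,638 = $44,653 (over)
6 windows exceed the threshold.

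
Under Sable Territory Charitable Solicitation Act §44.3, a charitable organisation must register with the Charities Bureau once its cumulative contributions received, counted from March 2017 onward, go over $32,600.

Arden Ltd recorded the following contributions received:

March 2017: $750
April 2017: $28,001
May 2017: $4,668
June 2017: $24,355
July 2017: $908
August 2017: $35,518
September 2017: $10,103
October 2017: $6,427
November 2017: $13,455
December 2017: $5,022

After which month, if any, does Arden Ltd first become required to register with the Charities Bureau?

May 2017

Through March 2017: $750
Through April 2017: $28,751
Through May 2017: $33,419 ← exceeds threshold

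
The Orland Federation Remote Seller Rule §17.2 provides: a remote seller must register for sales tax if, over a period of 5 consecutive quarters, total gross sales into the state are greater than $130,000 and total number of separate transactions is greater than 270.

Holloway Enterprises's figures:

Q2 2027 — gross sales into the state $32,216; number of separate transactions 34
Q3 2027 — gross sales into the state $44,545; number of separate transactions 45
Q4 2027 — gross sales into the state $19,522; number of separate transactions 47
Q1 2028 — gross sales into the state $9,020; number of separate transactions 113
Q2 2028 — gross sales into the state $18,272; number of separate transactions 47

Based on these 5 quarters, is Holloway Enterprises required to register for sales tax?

No

Total gross sales into the state: $32,216 + $44,545 + $19,522 + $9,020 + $18,272 = $123,575 (≤ $130,000).
Total number of separate transactions: 34 + 45 + 47 + 113 + 47 = 286 (> 270).
The test is 'and': the rule requires both, and at least one is not exceeded.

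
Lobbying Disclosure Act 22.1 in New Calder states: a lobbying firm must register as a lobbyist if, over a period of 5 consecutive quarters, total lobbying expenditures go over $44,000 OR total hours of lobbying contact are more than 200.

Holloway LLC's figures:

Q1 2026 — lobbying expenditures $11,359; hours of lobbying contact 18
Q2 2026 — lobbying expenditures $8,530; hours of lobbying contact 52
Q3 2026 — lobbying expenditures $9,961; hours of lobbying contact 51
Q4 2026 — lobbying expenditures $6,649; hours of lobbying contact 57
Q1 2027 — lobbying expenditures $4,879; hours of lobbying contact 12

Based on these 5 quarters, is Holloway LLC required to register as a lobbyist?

No

Total lobbying expenditures: $11,359 + $8,530 + $9,961 + $6,649 + $4,879 = $41,378 (≤ $44,000).
Total hours of lobbying contact: 18 + 52 + 51 + 57 + 12 = 190 (≤ 200).
The test is 'or': neither threshold is exceeded.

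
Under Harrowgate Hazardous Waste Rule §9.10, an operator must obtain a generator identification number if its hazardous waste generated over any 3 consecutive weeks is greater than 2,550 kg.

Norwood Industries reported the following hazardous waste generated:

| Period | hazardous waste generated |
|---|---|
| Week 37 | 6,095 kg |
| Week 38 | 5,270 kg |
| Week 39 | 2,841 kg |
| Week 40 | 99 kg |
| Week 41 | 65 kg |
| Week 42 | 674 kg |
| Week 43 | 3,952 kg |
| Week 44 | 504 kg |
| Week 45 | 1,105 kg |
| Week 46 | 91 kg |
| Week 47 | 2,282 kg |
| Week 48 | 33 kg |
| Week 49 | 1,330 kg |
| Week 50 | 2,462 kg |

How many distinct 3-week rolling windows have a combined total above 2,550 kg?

Week 37–Week 39: 6,095 kg + 5,270 kg + 2,841 kg = 14,206 kg (over)
Week 38–Week 40: 5,270 kg + 2,841 kg + 99 kg = 8,210 kg (over)
Week 39–Week 41: 2,841 kg + 99 kg + 65 kg = 3,005 kg (over)
Week 40–Week 42: 99 kg + 65 kg + 674 kg = 838 kg (under)
Week 41–Week 43: 65 kg + 674 kg + 3,952 kg = 4,691 kg (over)
Week 42–Week 44: 674 kg + 3,952 kg + 504 kg = 5,130 kg (over)
Week 43–Week 45: 3,952 kg + 504 kg + 1,105 kg = 5,561 kg (over)
Week 44–Week 46: 504 kg + 1,105 kg + 91 kg = 1,700 kg (under)
Week 45–Week 47: 1,105 kg + 91 kg + 2,282 kg = 3,478 kg (over)
Week 46–Week 48: 91 kg + 2,282 kg + 33 kg = 2,406 kg (under)
Week 47–Week 49: 2,282 kg + 33 kg + 1,330 kg = 3,645 kg (over)
Week 48–Week 50: 33 kg + 1,330 kg + 2,462 kg = 3,825 kg (over)
9 windows exceed the threshold.

9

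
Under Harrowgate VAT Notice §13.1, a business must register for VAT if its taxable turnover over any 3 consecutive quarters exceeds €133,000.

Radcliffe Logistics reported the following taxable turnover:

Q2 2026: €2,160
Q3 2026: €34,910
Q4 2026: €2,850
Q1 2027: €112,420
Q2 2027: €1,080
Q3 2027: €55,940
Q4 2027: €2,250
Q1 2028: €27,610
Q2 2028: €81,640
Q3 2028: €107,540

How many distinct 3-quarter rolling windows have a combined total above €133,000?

Q2 2026–Q4 2026: €2,160 + €34,910 + €2,850 = €39,920 (under)
Q3 2026–Q1 2027: €34,910 + €2,850 + €112,420 = €150,180 (over)
Q4 2026–Q2 2027: €2,850 + €112,420 + €1,080 = €116,350 (under)
Q1 2027–Q3 2027: €112,420 + €1,080 + €55,940 = €169,440 (over)
Q2 2027–Q4 2027: €1,080 + €55,940 + €2,250 = €59,270 (under)
Q3 2027–Q1 2028: €55,940 + €2,250 + €27,610 = €85,800 (under)
Q4 2027–Q2 2028: €2,250 + €27,610 + €81,640 = €111,500 (under)
Q1 2028–Q3 2028: €27,610 + €81,640 + €107,540 = €216,790 (over)
3 windows exceed the threshold.

3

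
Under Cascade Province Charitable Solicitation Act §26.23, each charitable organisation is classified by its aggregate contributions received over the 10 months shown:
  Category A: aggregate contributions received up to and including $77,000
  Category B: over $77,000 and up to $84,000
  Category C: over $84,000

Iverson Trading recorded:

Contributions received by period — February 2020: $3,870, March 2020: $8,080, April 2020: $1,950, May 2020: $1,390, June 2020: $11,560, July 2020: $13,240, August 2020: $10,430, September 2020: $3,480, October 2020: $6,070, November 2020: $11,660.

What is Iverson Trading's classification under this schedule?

Category A

Aggregate contributions received: $3,870 + $8,080 + $1,950 + $1,390 + $11,560 + $13,240 + $10,430 + $3,480 + $6,070 + $11,660 = $71,730.
$71,730 ≤ $77,000, so Category A applies.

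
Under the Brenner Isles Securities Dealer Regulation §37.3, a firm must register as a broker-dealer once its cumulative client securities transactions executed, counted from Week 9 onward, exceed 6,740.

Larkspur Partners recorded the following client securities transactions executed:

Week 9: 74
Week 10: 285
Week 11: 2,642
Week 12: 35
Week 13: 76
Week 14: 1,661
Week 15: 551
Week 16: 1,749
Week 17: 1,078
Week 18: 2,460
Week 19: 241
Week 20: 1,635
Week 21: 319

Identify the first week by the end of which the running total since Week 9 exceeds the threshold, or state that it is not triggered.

Through Week 9: 74
Through Week 10: 359
Through Week 11: 3,001
Through Week 12: 3,036
Through Week 13: 3,112
Through Week 14: 4,773
Through Week 15: 5,324
Through Week 16: 7,073 ← exceeds threshold

Week 16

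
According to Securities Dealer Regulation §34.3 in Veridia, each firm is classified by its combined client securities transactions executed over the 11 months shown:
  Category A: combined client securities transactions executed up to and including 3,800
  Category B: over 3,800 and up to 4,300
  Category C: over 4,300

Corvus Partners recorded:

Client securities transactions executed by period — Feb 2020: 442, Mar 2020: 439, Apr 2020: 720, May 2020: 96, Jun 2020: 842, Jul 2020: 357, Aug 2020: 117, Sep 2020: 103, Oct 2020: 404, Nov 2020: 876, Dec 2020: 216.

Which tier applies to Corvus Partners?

Combined client securities transactions executed: 442 + 439 + 720 + 96 + 842 + 357 + 117 + 103 + 404 + 876 + 216 = 4,612.
4,612 > 4,300, so Category C applies.

Category C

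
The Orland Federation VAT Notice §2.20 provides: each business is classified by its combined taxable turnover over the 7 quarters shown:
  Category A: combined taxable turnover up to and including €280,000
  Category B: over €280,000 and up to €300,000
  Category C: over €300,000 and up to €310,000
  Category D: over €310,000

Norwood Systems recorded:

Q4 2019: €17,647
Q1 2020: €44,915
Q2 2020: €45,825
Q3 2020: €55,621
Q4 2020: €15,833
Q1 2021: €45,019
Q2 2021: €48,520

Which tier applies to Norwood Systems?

Category A

Combined taxable turnover: €17,647 + €44,915 + €45,825 + €55,621 + €15,833 + €45,019 + €48,520 = €273,380.
€273,380 ≤ €280,000, so Category A applies.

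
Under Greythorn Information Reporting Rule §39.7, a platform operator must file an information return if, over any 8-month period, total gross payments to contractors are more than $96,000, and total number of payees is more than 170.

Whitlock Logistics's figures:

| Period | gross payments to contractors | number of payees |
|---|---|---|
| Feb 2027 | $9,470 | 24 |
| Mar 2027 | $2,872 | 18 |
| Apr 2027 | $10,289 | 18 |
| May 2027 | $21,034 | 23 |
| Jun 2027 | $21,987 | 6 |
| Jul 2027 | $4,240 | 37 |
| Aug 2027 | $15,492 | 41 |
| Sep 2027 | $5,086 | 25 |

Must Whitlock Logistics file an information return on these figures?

Total gross payments to contractors: $9,470 + $2,872 + $10,289 + $21,034 + $21,987 + $4,240 + $15,492 + $5,086 = $90,470 (≤ $96,000).
Total number of payees: 24 + 18 + 18 + 23 + 6 + 37 + 41 + 25 = 192 (> 170).
The test is 'and': the rule requires both, and at least one is not exceeded.

No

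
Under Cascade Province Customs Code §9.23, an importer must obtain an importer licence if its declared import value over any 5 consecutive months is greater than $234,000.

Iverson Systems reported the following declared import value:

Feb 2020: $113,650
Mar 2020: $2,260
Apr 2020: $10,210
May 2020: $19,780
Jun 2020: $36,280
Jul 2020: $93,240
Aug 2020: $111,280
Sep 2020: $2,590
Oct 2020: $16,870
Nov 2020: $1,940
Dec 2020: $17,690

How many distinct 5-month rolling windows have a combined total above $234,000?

3

Feb 2020–Jun 2020: $113,650 + $2,260 + $10,210 + $19,780 + $36,280 = $182,180 (under)
Mar 2020–Jul 2020: $2,260 + $10,210 + $19,780 + $36,280 + $93,240 = $161,770 (under)
Apr 2020–Aug 2020: $10,210 + $19,780 + $36,280 + $93,240 + $111,280 = $270,790 (over)
May 2020–Sep 2020: $19,780 + $36,280 + $93,240 + $111,280 + $2,590 = $263,170 (over)
Jun 2020–Oct 2020: $36,280 + $93,240 + $111,280 + $2,590 + $16,870 = $260,260 (over)
Jul 2020–Nov 2020: $93,240 + $111,280 + $2,590 + $16,870 + $1,940 = $225,920 (under)
Aug 2020–Dec 2020: $111,280 + $2,590 + $16,870 + $1,940 + $17,690 = $150,370 (under)
3 windows exceed the threshold.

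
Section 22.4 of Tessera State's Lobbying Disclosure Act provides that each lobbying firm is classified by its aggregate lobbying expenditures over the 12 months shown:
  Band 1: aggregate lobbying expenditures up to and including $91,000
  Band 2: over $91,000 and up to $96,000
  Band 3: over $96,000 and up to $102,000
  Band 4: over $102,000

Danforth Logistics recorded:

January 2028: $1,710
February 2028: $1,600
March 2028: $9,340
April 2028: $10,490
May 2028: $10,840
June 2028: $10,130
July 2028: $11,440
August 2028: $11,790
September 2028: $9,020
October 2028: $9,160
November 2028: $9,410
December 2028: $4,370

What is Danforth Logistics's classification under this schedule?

Aggregate lobbying expenditures: $1,710 + $1,600 + $9,340 + $10,490 + $10,840 + $10,130 + $11,440 + $11,790 + $9,020 + $9,160 + $9,410 + $4,370 = $99,300.
$96,000 < $99,300 ≤ $102,000, so Band 3 applies.

Band 3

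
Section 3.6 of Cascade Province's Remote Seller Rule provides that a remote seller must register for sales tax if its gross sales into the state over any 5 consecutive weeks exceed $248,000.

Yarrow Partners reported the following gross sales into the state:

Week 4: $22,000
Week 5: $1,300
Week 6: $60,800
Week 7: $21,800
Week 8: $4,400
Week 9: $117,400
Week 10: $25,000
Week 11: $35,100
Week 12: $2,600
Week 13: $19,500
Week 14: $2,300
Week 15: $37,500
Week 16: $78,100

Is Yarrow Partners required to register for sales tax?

Week 4–Week 8: $22,000 + $1,300 + $60,800 + $21,800 + $4,400 = $110,300 (under)
Week 5–Week 9: $1,300 + $60,800 + $21,800 + $4,400 + $117,400 = $205,700 (under)
Week 6–Week 10: $60,800 + $21,800 + $4,400 + $117,400 + $25,000 = $229,400 (under)
Week 7–Week 11: $21,800 + $4,400 + $117,400 + $25,000 + $35,100 = $203,700 (under)
Week 8–Week 12: $4,400 + $117,400 + $25,000 + $35,100 + $2,600 = $184,500 (under)
Week 9–Week 13: $117,400 + $25,000 + $35,100 + $2,600 + $19,500 = $199,600 (under)
Week 10–Week 14: $25,000 + $35,100 + $2,600 + $19,500 + $2,300 = $84,500 (under)
Week 11–Week 15: $35,100 + $2,600 + $19,500 + $2,300 + $37,500 = $97,000 (under)
Week 12–Week 16: $2,600 + $19,500 + $2,300 + $37,500 + $78,100 = $140,000 (under)
No window exceeds $248,000.

No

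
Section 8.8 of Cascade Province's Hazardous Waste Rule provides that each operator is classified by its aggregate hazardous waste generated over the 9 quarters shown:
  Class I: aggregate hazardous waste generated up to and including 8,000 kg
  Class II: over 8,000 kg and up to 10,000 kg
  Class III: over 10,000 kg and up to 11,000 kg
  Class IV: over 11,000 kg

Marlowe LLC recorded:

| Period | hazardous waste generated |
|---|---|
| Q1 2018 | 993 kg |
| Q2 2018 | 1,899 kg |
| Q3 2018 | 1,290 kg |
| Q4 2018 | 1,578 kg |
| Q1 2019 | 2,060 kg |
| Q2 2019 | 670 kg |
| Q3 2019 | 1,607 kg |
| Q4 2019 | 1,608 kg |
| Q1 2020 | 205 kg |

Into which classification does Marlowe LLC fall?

Class IV

Aggregate hazardous waste generated: 993 kg + 1,899 kg + 1,290 kg + 1,578 kg + 2,060 kg + 670 kg + 1,607 kg + 1,608 kg + 205 kg = 11,910 kg.
11,910 kg > 11,000 kg, so Class IV applies.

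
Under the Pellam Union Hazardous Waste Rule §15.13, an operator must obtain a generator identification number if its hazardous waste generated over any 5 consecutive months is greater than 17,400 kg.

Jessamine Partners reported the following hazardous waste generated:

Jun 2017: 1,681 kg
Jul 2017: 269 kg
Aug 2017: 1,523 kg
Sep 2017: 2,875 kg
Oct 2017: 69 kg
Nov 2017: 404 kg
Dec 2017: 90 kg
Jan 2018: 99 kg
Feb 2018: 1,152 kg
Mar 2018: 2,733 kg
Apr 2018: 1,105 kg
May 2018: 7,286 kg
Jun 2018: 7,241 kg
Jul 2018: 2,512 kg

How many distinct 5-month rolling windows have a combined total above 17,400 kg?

Jun 2017–Oct 2017: 1,681 kg + 269 kg + 1,523 kg + 2,875 kg + 69 kg = 6,417 kg (under)
Jul 2017–Nov 2017: 269 kg + 1,523 kg + 2,875 kg + 69 kg + 404 kg = 5,140 kg (under)
Aug 2017–Dec 2017: 1,523 kg + 2,875 kg + 69 kg + 404 kg + 90 kg = 4,961 kg (under)
Sep 2017–Jan 2018: 2,875 kg + 69 kg + 404 kg + 90 kg + 99 kg = 3,537 kg (under)
Oct 2017–Feb 2018: 69 kg + 404 kg + 90 kg + 99 kg + 1,152 kg = 1,814 kg (under)
Nov 2017–Mar 2018: 404 kg + 90 kg + 99 kg + 1,152 kg + 2,733 kg = 4,478 kg (under)
Dec 2017–Apr 2018: 90 kg + 99 kg + 1,152 kg + 2,733 kg + 1,105 kg = 5,179 kg (under)
Jan 2018–May 2018: 99 kg + 1,152 kg + 2,733 kg + 1,105 kg + 7,286 kg = 12,375 kg (under)
Feb 2018–Jun 2018: 1,152 kg + 2,733 kg + 1,105 kg + 7,286 kg + 7,241 kg = 19,517 kg (over)
Mar 2018–Jul 2018: 2,733 kg + 1,105 kg + 7,286 kg + 7,241 kg + 2,512 kg = 20,877 kg (over)
2 windows exceed the threshold.

2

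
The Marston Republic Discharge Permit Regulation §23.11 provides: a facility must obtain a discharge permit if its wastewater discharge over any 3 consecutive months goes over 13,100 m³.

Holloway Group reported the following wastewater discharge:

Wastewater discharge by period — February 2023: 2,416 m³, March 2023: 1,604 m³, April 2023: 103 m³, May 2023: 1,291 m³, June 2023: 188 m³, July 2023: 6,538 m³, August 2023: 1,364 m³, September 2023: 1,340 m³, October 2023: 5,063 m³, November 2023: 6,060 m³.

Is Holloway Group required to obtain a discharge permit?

February 2023–April 2023: 2,416 m³ + 1,604 m³ + 103 m³ = 4,123 m³ (under)
March 2023–May 2023: 1,604 m³ + 103 m³ + 1,291 m³ = 2,998 m³ (under)
April 2023–June 2023: 103 m³ + 1,291 m³ + 188 m³ = 1,582 m³ (under)
May 2023–July 2023: 1,291 m³ + 188 m³ + 6,538 m³ = 8,017 m³ (under)
June 2023–August 2023: 188 m³ + 6,538 m³ + 1,364 m³ = 8,090 m³ (under)
July 2023–September 2023: 6,538 m³ + 1,364 m³ + 1,340 m³ = 9,242 m³ (under)
August 2023–October 2023: 1,364 m³ + 1,340 m³ + 5,063 m³ = 7,767 m³ (under)
September 2023–November 2023: 1,340 m³ + 5,063 m³ + 6,060 m³ = 12,463 m³ (under)
No window exceeds 13,100 m³.

No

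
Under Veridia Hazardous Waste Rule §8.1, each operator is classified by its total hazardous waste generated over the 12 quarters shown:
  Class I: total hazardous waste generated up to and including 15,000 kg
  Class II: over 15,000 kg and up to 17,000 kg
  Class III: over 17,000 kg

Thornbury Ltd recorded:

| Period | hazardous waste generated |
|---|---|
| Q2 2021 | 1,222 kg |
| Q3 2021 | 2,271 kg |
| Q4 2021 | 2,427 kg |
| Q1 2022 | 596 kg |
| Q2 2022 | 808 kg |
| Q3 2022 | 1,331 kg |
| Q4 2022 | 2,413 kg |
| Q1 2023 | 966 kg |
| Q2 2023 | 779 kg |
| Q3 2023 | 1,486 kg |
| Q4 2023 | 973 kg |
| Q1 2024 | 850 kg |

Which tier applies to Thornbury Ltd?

Total hazardous waste generated: 1,222 kg + 2,271 kg + 2,427 kg + 596 kg + 808 kg + 1,331 kg + 2,413 kg + 966 kg + 779 kg + 1,486 kg + 973 kg + 850 kg = 16,122 kg.
15,000 kg < 16,122 kg ≤ 17,000 kg, so Class II applies.

Class II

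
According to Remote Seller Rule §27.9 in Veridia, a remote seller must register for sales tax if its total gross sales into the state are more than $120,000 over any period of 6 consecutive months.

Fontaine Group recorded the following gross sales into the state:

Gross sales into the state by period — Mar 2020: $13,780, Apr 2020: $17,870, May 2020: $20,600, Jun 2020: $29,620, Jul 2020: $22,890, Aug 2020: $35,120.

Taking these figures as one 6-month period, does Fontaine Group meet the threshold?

Total gross sales into the state: $13,780 + $17,870 + $20,600 + $29,620 + $22,890 + $35,120 = $139,880.
$139,880 > $120,000, so the threshold is exceeded.

Yes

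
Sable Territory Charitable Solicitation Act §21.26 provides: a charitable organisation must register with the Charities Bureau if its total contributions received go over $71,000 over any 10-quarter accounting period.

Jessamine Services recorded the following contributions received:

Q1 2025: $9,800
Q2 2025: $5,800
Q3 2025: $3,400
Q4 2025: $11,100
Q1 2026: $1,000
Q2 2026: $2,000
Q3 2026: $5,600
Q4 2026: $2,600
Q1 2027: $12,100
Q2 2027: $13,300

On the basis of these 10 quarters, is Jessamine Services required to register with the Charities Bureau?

No

Total contributions received: $9,800 + $5,800 + $3,400 + $11,100 + $1,000 + $2,000 + $5,600 + $2,600 + $12,100 + $13,300 = $66,700.
$66,700 ≤ $71,000, so the threshold is not exceeded.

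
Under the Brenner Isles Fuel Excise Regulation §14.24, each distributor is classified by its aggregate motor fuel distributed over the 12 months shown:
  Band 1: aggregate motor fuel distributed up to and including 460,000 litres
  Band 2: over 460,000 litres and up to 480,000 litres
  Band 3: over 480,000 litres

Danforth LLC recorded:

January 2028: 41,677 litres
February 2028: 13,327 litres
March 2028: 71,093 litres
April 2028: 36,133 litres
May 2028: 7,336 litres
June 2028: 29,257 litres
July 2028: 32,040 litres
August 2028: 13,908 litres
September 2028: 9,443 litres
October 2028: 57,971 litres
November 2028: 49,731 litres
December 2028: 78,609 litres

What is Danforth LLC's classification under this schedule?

Aggregate motor fuel distributed: 41,677 litres + 13,327 litres + 71,093 litres + 36,133 litres + 7,336 litres + 29,257 litres + 32,040 litres + 13,908 litres + 9,443 litres + 57,971 litres + 49,731 litres + 78,609 litres = 440,525 litres.
440,525 litres ≤ 460,000 litres, so Band 1 applies.

Band 1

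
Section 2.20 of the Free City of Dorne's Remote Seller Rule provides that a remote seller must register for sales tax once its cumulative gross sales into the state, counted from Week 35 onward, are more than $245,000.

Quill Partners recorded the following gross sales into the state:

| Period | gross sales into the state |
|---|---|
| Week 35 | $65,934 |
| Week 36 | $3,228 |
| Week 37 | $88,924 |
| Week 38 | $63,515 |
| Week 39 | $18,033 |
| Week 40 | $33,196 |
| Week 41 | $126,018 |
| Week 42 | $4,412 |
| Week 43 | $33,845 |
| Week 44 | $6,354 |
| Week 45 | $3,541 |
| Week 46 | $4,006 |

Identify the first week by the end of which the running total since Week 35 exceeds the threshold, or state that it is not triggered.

Week 40

Through Week 35: $65,934
Through Week 36: $69,162
Through Week 37: $158,086
Through Week 38: $221,601
Through Week 39: $239,634
Through Week 40: $272,830 ← exceeds threshold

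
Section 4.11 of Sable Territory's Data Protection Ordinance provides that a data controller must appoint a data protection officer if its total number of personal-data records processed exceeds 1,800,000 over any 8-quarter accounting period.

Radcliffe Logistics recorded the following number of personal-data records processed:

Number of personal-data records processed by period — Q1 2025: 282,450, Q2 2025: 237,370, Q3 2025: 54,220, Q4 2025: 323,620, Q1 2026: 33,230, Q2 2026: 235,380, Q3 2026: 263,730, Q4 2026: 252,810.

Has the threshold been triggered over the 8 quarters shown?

Total number of personal-data records processed: 282,450 + 237,370 + 54,220 + 323,620 + 33,230 + 235,380 + 263,730 + 252,810 = 1,682,810.
1,682,810 ≤ 1,800,000, so the threshold is not exceeded.

No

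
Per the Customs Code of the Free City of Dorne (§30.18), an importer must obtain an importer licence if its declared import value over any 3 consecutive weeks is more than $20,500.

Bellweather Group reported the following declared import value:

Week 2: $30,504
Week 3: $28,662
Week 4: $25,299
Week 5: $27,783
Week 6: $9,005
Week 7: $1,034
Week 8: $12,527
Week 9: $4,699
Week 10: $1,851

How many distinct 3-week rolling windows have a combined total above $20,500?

5

Week 2–Week 4: $30,504 + $28,662 + $25,299 = $84,465 (over)
Week 3–Week 5: $28,662 + $25,299 + $27,783 = $81,744 (over)
Week 4–Week 6: $25,299 + $27,783 + $9,005 = $62,087 (over)
Week 5–Week 7: $27,783 + $9,005 + $1,034 = $37,822 (over)
Week 6–Week 8: $9,005 + $1,034 + $12,527 = $22,566 (over)
Week 7–Week 9: $1,034 + $12,527 + $4,699 = $18,260 (under)
Week 8–Week 10: $12,527 + $4,699 + $1,851 = $19,077 (under)
5 windows exceed the threshold.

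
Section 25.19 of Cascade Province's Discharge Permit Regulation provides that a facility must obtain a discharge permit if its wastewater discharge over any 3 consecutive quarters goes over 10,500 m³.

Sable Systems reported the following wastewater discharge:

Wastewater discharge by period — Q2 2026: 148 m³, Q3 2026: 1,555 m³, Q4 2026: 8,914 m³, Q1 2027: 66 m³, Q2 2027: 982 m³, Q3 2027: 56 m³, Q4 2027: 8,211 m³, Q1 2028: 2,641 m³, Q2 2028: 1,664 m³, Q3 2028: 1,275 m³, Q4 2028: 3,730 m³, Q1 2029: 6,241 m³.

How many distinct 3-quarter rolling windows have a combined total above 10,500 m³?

Q2 2026–Q4 2026: 148 m³ + 1,555 m³ + 8,914 m³ = 10,617 m³ (over)
Q3 2026–Q1 2027: 1,555 m³ + 8,914 m³ + 66 m³ = 10,535 m³ (over)
Q4 2026–Q2 2027: 8,914 m³ + 66 m³ + 982 m³ = 9,962 m³ (under)
Q1 2027–Q3 2027: 66 m³ + 982 m³ + 56 m³ = 1,104 m³ (under)
Q2 2027–Q4 2027: 982 m³ + 56 m³ + 8,211 m³ = 9,249 m³ (under)
Q3 2027–Q1 2028: 56 m³ + 8,211 m³ + 2,641 m³ = 10,908 m³ (over)
Q4 2027–Q2 2028: 8,211 m³ + 2,641 m³ + 1,664 m³ = 12,516 m³ (over)
Q1 2028–Q3 2028: 2,641 m³ + 1,664 m³ + 1,275 m³ = 5,580 m³ (under)
Q2 2028–Q4 2028: 1,664 m³ + 1,275 m³ + 3,730 m³ = 6,669 m³ (under)
Q3 2028–Q1 2029: 1,275 m³ + 3,730 m³ + 6,241 m³ = 11,246 m³ (over)
5 windows exceed the threshold.

5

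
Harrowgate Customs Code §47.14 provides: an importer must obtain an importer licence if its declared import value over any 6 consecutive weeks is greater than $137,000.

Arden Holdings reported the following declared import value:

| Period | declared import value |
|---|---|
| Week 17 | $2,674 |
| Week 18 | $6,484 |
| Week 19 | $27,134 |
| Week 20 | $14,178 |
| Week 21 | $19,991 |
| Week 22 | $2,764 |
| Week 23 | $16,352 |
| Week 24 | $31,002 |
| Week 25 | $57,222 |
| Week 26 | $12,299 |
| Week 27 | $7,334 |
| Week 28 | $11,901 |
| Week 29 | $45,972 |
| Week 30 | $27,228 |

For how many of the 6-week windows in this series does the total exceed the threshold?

Week 17–Week 22: $2,674 + $6,484 + $27,134 + $14,178 + $19,991 + $2,764 = $73,225 (under)
Week 18–Week 23: $6,484 + $27,134 + $14,178 + $19,991 + $2,764 + $16,352 = $86,903 (under)
Week 19–Week 24: $27,134 + $14,178 + $19,991 + $2,764 + $16,352 + $31,002 = $111,421 (under)
Week 20–Week 25: $14,178 + $19,991 + $2,764 + $16,352 + $31,002 + $57,222 = $141,509 (over)
Week 21–Week 26: $19,991 + $2,764 + $16,352 + $31,002 + $57,222 + $12,299 = $139,630 (over)
Week 22–Week 27: $2,764 + $16,352 + $31,002 + $57,222 + $12,299 + $7,334 = $126,973 (under)
Week 23–Week 28: $16,352 + $31,002 + $57,222 + $12,299 + $7,334 + $11,901 = $136,110 (under)
Week 24–Week 29: $31,002 + $57,222 + $12,299 + $7,334 + $11,901 + $45,972 = $165,730 (over)
Week 25–Week 30: $57,222 + $12,299 + $7,334 + $11,901 + $45,972 + $27,228 = $161,956 (over)
4 windows exceed the threshold.

4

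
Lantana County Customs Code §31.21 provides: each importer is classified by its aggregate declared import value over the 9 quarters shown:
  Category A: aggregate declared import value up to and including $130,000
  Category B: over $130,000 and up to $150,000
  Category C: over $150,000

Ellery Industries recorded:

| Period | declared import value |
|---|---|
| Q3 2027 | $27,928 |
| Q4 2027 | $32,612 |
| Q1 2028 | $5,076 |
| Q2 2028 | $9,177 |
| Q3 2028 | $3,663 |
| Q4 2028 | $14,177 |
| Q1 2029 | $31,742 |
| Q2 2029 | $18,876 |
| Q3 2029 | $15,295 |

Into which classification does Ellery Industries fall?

Category C

Aggregate declared import value: $27,928 + $32,612 + $5,076 + $9,177 + $3,663 + $14,177 + $31,742 + $18,876 + $15,295 = $158,546.
$158,546 > $150,000, so Category C applies.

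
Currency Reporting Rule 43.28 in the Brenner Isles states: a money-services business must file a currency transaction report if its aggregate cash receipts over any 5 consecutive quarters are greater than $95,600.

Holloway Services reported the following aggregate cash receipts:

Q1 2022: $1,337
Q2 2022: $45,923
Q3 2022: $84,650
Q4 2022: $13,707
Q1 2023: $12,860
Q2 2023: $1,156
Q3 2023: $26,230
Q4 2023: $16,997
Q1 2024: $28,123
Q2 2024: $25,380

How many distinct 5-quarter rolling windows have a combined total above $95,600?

Q1 2022–Q1 2023: $1,337 + $45,923 + $84,650 + $13,707 + $12,860 = $158,477 (over)
Q2 2022–Q2 2023: $45,923 + $84,650 + $13,707 + $12,860 + $1,156 = $158,296 (over)
Q3 2022–Q3 2023: $84,650 + $13,707 + $12,860 + $1,156 + $26,230 = $138,603 (over)
Q4 2022–Q4 2023: $13,707 + $12,860 + $1,156 + $26,230 + $16,997 = $70,950 (under)
Q1 2023–Q1 2024: $12,860 + $1,156 + $26,230 + $16,997 + $28,123 = $85,366 (under)
Q2 2023–Q2 2024: $1,156 + $26,230 + $16,997 + $28,123 + $25,380 = $97,886 (over)
4 windows exceed the threshold.

4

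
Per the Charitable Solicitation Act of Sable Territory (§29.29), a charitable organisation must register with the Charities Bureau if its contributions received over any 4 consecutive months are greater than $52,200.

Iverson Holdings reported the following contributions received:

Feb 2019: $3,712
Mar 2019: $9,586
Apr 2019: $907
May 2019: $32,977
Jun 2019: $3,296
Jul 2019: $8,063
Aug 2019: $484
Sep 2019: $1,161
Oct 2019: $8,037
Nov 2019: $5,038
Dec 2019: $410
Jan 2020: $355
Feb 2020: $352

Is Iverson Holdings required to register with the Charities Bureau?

Feb 2019–May 2019: $3,712 + $9,586 + $907 + $32,977 = $47,182 (under)
Mar 2019–Jun 2019: $9,586 + $907 + $32,977 + $3,296 = $46,766 (under)
Apr 2019–Jul 2019: $907 + $32,977 + $3,296 + $8,063 = $45,243 (under)
May 2019–Aug 2019: $32,977 + $3,296 + $8,063 + $484 = $44,820 (under)
Jun 2019–Sep 2019: $3,296 + $8,063 + $484 + $1,161 = $13,004 (under)
Jul 2019–Oct 2019: $8,063 + $484 + $1,161 + $8,037 = $17,745 (under)
Aug 2019–Nov 2019: $484 + $1,161 + $8,037 + $5,038 = $14,720 (under)
Sep 2019–Dec 2019: $1,161 + $8,037 + $5,038 + $410 = $14,646 (under)
Oct 2019–Jan 2020: $8,037 + $5,038 + $410 + $355 = $13,840 (under)
Nov 2019–Feb 2020: $5,038 + $410 + $355 + $352 = $6,155 (under)
No window exceeds $52,200.

No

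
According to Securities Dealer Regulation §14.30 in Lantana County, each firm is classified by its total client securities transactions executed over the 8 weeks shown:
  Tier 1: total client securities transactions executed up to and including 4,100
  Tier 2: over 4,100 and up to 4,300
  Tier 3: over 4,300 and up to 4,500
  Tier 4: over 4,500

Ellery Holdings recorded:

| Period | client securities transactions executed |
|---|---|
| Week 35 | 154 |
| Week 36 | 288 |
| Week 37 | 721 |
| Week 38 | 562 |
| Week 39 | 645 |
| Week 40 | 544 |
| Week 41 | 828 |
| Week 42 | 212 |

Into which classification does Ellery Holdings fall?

Total client securities transactions executed: 154 + 288 + 721 + 562 + 645 + 544 + 828 + 212 = 3,954.
3,954 ≤ 4,100, so Tier 1 applies.

Tier 1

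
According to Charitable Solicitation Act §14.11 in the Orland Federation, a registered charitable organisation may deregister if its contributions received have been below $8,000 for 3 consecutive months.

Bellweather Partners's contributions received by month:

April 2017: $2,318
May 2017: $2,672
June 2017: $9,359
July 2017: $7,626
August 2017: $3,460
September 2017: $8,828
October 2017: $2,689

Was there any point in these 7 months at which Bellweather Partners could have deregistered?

No

Months below $8,000: April 2017, May 2017, July 2017, August 2017, October 2017.
Longest run of consecutive months below the threshold: 2.
2 < 3, so Bellweather Partners never became eligible.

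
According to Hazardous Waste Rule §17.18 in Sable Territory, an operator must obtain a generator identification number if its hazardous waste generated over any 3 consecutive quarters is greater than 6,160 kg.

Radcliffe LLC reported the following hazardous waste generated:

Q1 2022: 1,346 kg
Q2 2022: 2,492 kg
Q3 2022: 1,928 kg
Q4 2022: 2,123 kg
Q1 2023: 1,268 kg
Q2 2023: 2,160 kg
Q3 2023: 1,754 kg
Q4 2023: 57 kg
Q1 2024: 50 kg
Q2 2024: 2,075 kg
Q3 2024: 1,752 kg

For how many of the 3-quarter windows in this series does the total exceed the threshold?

Q1 2022–Q3 2022: 1,346 kg + 2,492 kg + 1,928 kg = 5,766 kg (under)
Q2 2022–Q4 2022: 2,492 kg + 1,928 kg + 2,123 kg = 6,543 kg (over)
Q3 2022–Q1 2023: 1,928 kg + 2,123 kg + 1,268 kg = 5,319 kg (under)
Q4 2022–Q2 2023: 2,123 kg + 1,268 kg + 2,160 kg = 5,551 kg (under)
Q1 2023–Q3 2023: 1,268 kg + 2,160 kg + 1,754 kg = 5,182 kg (under)
Q2 2023–Q4 2023: 2,160 kg + 1,754 kg + 57 kg = 3,971 kg (under)
Q3 2023–Q1 2024: 1,754 kg + 57 kg + 50 kg = 1,861 kg (under)
Q4 2023–Q2 2024: 57 kg + 50 kg + 2,075 kg = 2,182 kg (under)
Q1 2024–Q3 2024: 50 kg + 2,075 kg + 1,752 kg = 3,877 kg (under)
1 window exceeds the threshold.

1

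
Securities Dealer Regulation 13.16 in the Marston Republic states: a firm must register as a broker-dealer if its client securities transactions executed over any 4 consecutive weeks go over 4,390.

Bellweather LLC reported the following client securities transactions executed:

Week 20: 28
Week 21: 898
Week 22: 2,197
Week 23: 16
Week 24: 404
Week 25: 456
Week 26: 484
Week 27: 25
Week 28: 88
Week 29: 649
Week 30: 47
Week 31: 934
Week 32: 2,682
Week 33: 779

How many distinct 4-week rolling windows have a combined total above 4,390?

Week 20–Week 23: 28 + 898 + 2,197 + 16 = 3,139 (under)
Week 21–Week 24: 898 + 2,197 + 16 + 404 = 3,515 (under)
Week 22–Week 25: 2,197 + 16 + 404 + 456 = 3,073 (under)
Week 23–Week 26: 16 + 404 + 456 + 484 = 1,360 (under)
Week 24–Week 27: 404 + 456 + 484 + 25 = 1,369 (under)
Week 25–Week 28: 456 + 484 + 25 + 88 = 1,053 (under)
Week 26–Week 29: 484 + 25 + 88 + 649 = 1,246 (under)
Week 27–Week 30: 25 + 88 + 649 + 47 = 809 (under)
Week 28–Week 31: 88 + 649 + 47 + 934 = 1,718 (under)
Week 29–Week 32: 649 + 47 + 934 + 2,682 = 4,312 (under)
Week 30–Week 33: 47 + 934 + 2,682 + 779 = 4,442 (over)
1 window exceeds the threshold.

1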